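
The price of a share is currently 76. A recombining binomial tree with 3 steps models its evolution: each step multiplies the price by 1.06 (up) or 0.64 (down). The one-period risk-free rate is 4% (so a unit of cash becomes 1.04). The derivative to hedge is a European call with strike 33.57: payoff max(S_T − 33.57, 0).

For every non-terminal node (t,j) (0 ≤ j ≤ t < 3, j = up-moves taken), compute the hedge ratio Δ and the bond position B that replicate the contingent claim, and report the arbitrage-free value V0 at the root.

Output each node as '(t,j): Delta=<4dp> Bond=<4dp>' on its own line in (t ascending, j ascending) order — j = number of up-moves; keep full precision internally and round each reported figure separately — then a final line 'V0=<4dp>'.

(0,0): Delta=0.9976 Bond=-29.6594
(1,0): Delta=0.9450 Bond=-28.2868
(1,1): Delta=0.9992 Bond=-30.9737
(2,0): Delta=0.0000 Bond=0.0000
(2,1): Delta=0.9736 Bond=-30.8892
(2,2): Delta=1.0000 Bond=-32.2788
V0=46.1610

No-arbitrage ⇒ martingale measure with p* = (R−d)/(u−d) = 0.9524.
Terminal values V(3,·): V(3,0)=0.0000, V(3,1)=0.0000, V(3,2)=21.0819, V(3,3)=56.9472
(2,0): S=31.1296. Δ = (V_up−V_dn)/(S_up−S_dn) = (0.0000−0.0000)/(32.9974−19.9229) = 0.0000. V = [p*·0.0000 + (1−p*)·0.0000]/1.04 = 0.0000. B = V − Δ·S = 0.0000.
(2,1): S=51.5584. Δ = (V_up−V_dn)/(S_up−S_dn) = (21.0819−0.0000)/(54.6519−32.9974) = 0.9736. V = [p*·21.0819 + (1−p*)·0.0000]/1.04 = 19.3058. B = V − Δ·S = -30.8892.
(2,2): S=85.3936. Δ = (V_up−V_dn)/(S_up−S_dn) = (56.9472−21.0819)/(90.5172−54.6519) = 1.0000. V = [p*·56.9472 + (1−p*)·21.0819]/1.04 = 53.1148. B = V − Δ·S = -32.2788.
(1,0): S=48.6400. Δ = (V_up−V_dn)/(S_up−S_dn) = (19.3058−0.0000)/(51.5584−31.1296) = 0.9450. V = [p*·19.3058 + (1−p*)·0.0000]/1.04 = 17.6793. B = V − Δ·S = -28.2868.
(1,1): S=80.5600. Δ = (V_up−V_dn)/(S_up−S_dn) = (53.1148−19.3058)/(85.3936−51.5584) = 0.9992. V = [p*·53.1148 + (1−p*)·19.3058]/1.04 = 49.5238. B = V − Δ·S = -30.9737.
(0,0): S=76.0000. Δ = (V_up−V_dn)/(S_up−S_dn) = (49.5238−17.6793)/(80.5600−48.6400) = 0.9976. V = [p*·49.5238 + (1−p*)·17.6793]/1.04 = 46.1610. B = V − Δ·S = -29.6594.
The time-0 hedge costs 46.1610, which is the no-arbitrage price.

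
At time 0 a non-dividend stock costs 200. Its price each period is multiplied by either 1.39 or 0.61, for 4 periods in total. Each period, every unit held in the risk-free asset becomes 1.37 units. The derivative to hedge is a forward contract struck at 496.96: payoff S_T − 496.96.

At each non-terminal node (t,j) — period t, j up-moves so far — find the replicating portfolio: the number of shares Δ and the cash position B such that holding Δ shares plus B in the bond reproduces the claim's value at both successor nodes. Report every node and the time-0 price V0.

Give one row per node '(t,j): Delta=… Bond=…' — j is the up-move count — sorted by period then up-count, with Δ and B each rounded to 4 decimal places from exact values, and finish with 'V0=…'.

(0,0): Delta=1.0000 Bond=-141.0715
(1,0): Delta=1.0000 Bond=-193.2679
(1,1): Delta=1.0000 Bond=-193.2679
(2,0): Delta=1.0000 Bond=-264.7770
(2,1): Delta=1.0000 Bond=-264.7770
(2,2): Delta=1.0000 Bond=-264.7770
(3,0): Delta=1.0000 Bond=-362.7445
(3,1): Delta=1.0000 Bond=-362.7445
(3,2): Delta=1.0000 Bond=-362.7445
(3,3): Delta=1.0000 Bond=-362.7445
V0=58.9285

The replicating-portfolio and risk-neutral prices coincide; use p* = (1.37−0.61)/(1.39−0.61) = 0.9744 for the latter.
Payoff layer (t=4): V(4,0)=-469.2683, V(4,1)=-433.8593, V(4,2)=-353.1731, V(4,3)=-169.3145, V(4,4)=249.6421
Node (3,0) S=45.3962: V=(p*·-433.8593+(1−p*)·-469.2683)/1.37=-317.3483; Δ=(-433.8593−-469.2683)/(63.1007−27.6917)=1.0000; B=V−Δ·S=-362.7445
Node (3,1) S=103.4438: V=(p*·-353.1731+(1−p*)·-433.8593)/1.37=-259.3007; Δ=(-353.1731−-433.8593)/(143.7869−63.1007)=1.0000; B=V−Δ·S=-362.7445
Node (3,2) S=235.7162: V=(p*·-169.3145+(1−p*)·-353.1731)/1.37=-127.0283; Δ=(-169.3145−-353.1731)/(327.6455−143.7869)=1.0000; B=V−Δ·S=-362.7445
Node (3,3) S=537.1238: V=(p*·249.6421+(1−p*)·-169.3145)/1.37=174.3793; Δ=(249.6421−-169.3145)/(746.6021−327.6455)=1.0000; B=V−Δ·S=-362.7445
Node (2,0) S=74.4200: V=(p*·-259.3007+(1−p*)·-317.3483)/1.37=-190.3570; Δ=(-259.3007−-317.3483)/(103.4438−45.3962)=1.0000; B=V−Δ·S=-264.7770
Node (2,1) S=169.5800: V=(p*·-127.0283+(1−p*)·-259.3007)/1.37=-95.1970; Δ=(-127.0283−-259.3007)/(235.7162−103.4438)=1.0000; B=V−Δ·S=-264.7770
Node (2,2) S=386.4200: V=(p*·174.3793+(1−p*)·-127.0283)/1.37=121.6430; Δ=(174.3793−-127.0283)/(537.1238−235.7162)=1.0000; B=V−Δ·S=-264.7770
Node (1,0) S=122.0000: V=(p*·-95.1970+(1−p*)·-190.3570)/1.37=-71.2679; Δ=(-95.1970−-190.3570)/(169.5800−74.4200)=1.0000; B=V−Δ·S=-193.2679
Node (1,1) S=278.0000: V=(p*·121.6430+(1−p*)·-95.1970)/1.37=84.7321; Δ=(121.6430−-95.1970)/(386.4200−169.5800)=1.0000; B=V−Δ·S=-193.2679
Node (0,0) S=200.0000: V=(p*·84.7321+(1−p*)·-71.2679)/1.37=58.9285; Δ=(84.7321−-71.2679)/(278.0000−122.0000)=1.0000; B=V−Δ·S=-141.0715
Self-financing check: at every node Δ·S+B equals the discounted successor values.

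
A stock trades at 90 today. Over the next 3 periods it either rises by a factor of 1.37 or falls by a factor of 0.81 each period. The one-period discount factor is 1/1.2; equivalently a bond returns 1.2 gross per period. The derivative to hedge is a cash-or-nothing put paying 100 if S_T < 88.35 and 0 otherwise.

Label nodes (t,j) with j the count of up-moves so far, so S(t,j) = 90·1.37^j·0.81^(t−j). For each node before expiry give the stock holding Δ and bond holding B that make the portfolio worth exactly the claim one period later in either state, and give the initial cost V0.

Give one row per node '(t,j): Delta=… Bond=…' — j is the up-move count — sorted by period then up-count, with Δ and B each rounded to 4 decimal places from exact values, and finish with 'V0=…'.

(0,0): Delta=-0.5826 Bond=65.1958
(1,0): Delta=-1.4216 Bond=139.3982
(1,1): Delta=-0.3664 Bond=51.5740
(2,0): Delta=0.0000 Bond=83.3333
(2,1): Delta=-1.7880 Bond=203.8690
(2,2): Delta=0.0000 Bond=0.0000
V0=12.7613

Under the risk-neutral measure, an up-move has probability p* = (R−d)/(u−d) = 0.6964 and values discount at R = 1.2.
Payoff layer (t=3): V(3,0)=100.0000, V(3,1)=100.0000, V(3,2)=0.0000, V(3,3)=0.0000
Node (2,0) S=59.0490: V=(p*·100.0000+(1−p*)·100.0000)/1.2=83.3333; Δ=(100.0000−100.0000)/(80.8971−47.8297)=0.0000; B=V−Δ·S=83.3333
Node (2,1) S=99.8730: V=(p*·0.0000+(1−p*)·100.0000)/1.2=25.2976; Δ=(0.0000−100.0000)/(136.8260−80.8971)=-1.7880; B=V−Δ·S=203.8690
Node (2,2) S=168.9210: V=(p*·0.0000+(1−p*)·0.0000)/1.2=0.0000; Δ=(0.0000−0.0000)/(231.4218−136.8260)=0.0000; B=V−Δ·S=0.0000
Node (1,0) S=72.9000: V=(p*·25.2976+(1−p*)·83.3333)/1.2=35.7630; Δ=(25.2976−83.3333)/(99.8730−59.0490)=-1.4216; B=V−Δ·S=139.3982
Node (1,1) S=123.3000: V=(p*·0.0000+(1−p*)·25.2976)/1.2=6.3997; Δ=(0.0000−25.2976)/(168.9210−99.8730)=-0.3664; B=V−Δ·S=51.5740
Node (0,0) S=90.0000: V=(p*·6.3997+(1−p*)·35.7630)/1.2=12.7613; Δ=(6.3997−35.7630)/(123.3000−72.9000)=-0.5826; B=V−Δ·S=65.1958
Root portfolio cost Δ·90+B reproduces V0=12.7613.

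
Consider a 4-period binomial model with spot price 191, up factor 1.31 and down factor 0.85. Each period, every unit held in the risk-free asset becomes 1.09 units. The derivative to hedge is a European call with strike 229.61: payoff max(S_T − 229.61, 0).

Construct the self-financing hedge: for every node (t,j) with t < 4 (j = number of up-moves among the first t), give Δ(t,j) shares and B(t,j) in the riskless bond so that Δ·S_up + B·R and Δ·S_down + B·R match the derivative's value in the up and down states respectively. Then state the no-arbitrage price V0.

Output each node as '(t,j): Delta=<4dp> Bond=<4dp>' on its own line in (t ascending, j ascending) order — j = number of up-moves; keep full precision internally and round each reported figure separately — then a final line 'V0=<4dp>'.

Risk-neutral probability p* = (R−d)/(u−d) = (1.09−0.85)/(1.31−0.85) = 0.5217.
Terminal values V(4,·): V(4,0)=0.0000, V(4,1)=0.0000, V(4,2)=7.2075, V(4,3)=135.3676, V(4,4)=332.8848
(3,0): S=117.2979. Δ = (V_up−V_dn)/(S_up−S_dn) = (0.0000−0.0000)/(153.6602−99.7032) = 0.0000. V = [p*·0.0000 + (1−p*)·0.0000]/1.09 = 0.0000. B = V − Δ·S = 0.0000.
(3,1): S=180.7767. Δ = (V_up−V_dn)/(S_up−S_dn) = (7.2075−0.0000)/(236.8175−153.6602) = 0.0867. V = [p*·7.2075 + (1−p*)·0.0000]/1.09 = 3.4499. B = V − Δ·S = -12.2186.
(3,2): S=278.6088. Δ = (V_up−V_dn)/(S_up−S_dn) = (135.3676−7.2075)/(364.9776−236.8175) = 1.0000. V = [p*·135.3676 + (1−p*)·7.2075]/1.09 = 67.9575. B = V − Δ·S = -210.6514.
(3,3): S=429.3854. Δ = (V_up−V_dn)/(S_up−S_dn) = (332.8848−135.3676)/(562.4948−364.9776) = 1.0000. V = [p*·332.8848 + (1−p*)·135.3676]/1.09 = 218.7340. B = V − Δ·S = -210.6514.
(2,0): S=137.9975. Δ = (V_up−V_dn)/(S_up−S_dn) = (3.4499−0.0000)/(180.7767−117.2979) = 0.0543. V = [p*·3.4499 + (1−p*)·0.0000]/1.09 = 1.6513. B = V − Δ·S = -5.8485.
(2,1): S=212.6785. Δ = (V_up−V_dn)/(S_up−S_dn) = (67.9575−3.4499)/(278.6088−180.7767) = 0.6594. V = [p*·67.9575 + (1−p*)·3.4499]/1.09 = 34.0422. B = V − Δ·S = -106.1915.
(2,2): S=327.7751. Δ = (V_up−V_dn)/(S_up−S_dn) = (218.7340−67.9575)/(429.3854−278.6088) = 1.0000. V = [p*·218.7340 + (1−p*)·67.9575]/1.09 = 134.5170. B = V − Δ·S = -193.2581.
(1,0): S=162.3500. Δ = (V_up−V_dn)/(S_up−S_dn) = (34.0422−1.6513)/(212.6785−137.9975) = 0.4337. V = [p*·34.0422 + (1−p*)·1.6513]/1.09 = 17.0192. B = V − Δ·S = -53.3958.
(1,1): S=250.2100. Δ = (V_up−V_dn)/(S_up−S_dn) = (134.5170−34.0422)/(327.7751−212.6785) = 0.8730. V = [p*·134.5170 + (1−p*)·34.0422]/1.09 = 79.3246. B = V − Δ·S = -139.0987.
(0,0): S=191.0000. Δ = (V_up−V_dn)/(S_up−S_dn) = (79.3246−17.0192)/(250.2100−162.3500) = 0.7091. V = [p*·79.3246 + (1−p*)·17.0192]/1.09 = 45.4370. B = V − Δ·S = -90.0095.
Check: Δ(0,0)·S0 + B(0,0) = 45.4370 = V0.

(0,0): Delta=0.7091 Bond=-90.0095
(1,0): Delta=0.4337 Bond=-53.3958
(1,1): Delta=0.8730 Bond=-139.0987
(2,0): Delta=0.0543 Bond=-5.8485
(2,1): Delta=0.6594 Bond=-106.1915
(2,2): Delta=1.0000 Bond=-193.2581
(3,0): Delta=0.0000 Bond=0.0000
(3,1): Delta=0.0867 Bond=-12.2186
(3,2): Delta=1.0000 Bond=-210.6514
(3,3): Delta=1.0000 Bond=-210.6514
V0=45.4370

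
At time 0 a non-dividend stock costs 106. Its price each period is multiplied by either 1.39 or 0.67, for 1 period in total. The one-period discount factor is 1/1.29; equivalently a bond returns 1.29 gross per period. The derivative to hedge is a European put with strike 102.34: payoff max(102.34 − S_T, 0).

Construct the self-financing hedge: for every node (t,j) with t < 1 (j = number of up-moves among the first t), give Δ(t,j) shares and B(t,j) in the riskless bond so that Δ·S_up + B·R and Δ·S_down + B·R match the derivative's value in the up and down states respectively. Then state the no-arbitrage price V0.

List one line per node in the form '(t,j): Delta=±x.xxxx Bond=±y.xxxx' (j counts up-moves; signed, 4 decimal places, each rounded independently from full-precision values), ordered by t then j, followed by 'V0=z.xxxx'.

(0,0): Delta=-0.4104 Bond=46.8721
V0=3.3721

Risk-neutral probability p* = (R−d)/(u−d) = (1.29−0.67)/(1.39−0.67) = 0.8611.
Terminal payoffs: V(1,0)=31.3200, V(1,1)=0.0000
(0,0): S=106.0000. Δ = (V_up−V_dn)/(S_up−S_dn) = (0.0000−31.3200)/(147.3400−71.0200) = -0.4104. V = [p*·0.0000 + (1−p*)·31.3200]/1.29 = 3.3721. B = V − Δ·S = 46.8721.
The time-0 hedge costs 3.3721, which is the no-arbitrage price.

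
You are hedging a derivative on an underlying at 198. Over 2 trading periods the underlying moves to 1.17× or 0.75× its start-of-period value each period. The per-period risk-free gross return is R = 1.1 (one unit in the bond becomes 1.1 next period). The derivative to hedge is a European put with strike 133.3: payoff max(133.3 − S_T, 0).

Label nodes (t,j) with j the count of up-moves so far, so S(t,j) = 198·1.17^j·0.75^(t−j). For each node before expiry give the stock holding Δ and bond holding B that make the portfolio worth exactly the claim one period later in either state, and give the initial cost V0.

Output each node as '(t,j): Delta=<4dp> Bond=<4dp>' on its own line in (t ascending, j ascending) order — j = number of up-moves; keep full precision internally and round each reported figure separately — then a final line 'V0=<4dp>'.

Since d<R<u, set p* = (R−d)/(u−d) = 0.8333; price each node as the discounted p*-expectation of its children.
Terminal payoffs: V(2,0)=21.9250, V(2,1)=0.0000, V(2,2)=0.0000
(1,0): S=148.5000. Δ = (V_up−V_dn)/(S_up−S_dn) = (0.0000−21.9250)/(173.7450−111.3750) = -0.3515. V = [p*·0.0000 + (1−p*)·21.9250]/1.1 = 3.3220. B = V − Δ·S = 55.5244.
(1,1): S=231.6600. Δ = (V_up−V_dn)/(S_up−S_dn) = (0.0000−0.0000)/(271.0422−173.7450) = 0.0000. V = [p*·0.0000 + (1−p*)·0.0000]/1.1 = 0.0000. B = V − Δ·S = 0.0000.
(0,0): S=198.0000. Δ = (V_up−V_dn)/(S_up−S_dn) = (0.0000−3.3220)/(231.6600−148.5000) = -0.0399. V = [p*·0.0000 + (1−p*)·3.3220]/1.1 = 0.5033. B = V − Δ·S = 8.4128.
Root portfolio cost Δ·198+B reproduces V0=0.5033.

(0,0): Delta=-0.0399 Bond=8.4128
(1,0): Delta=-0.3515 Bond=55.5244
(1,1): Delta=0.0000 Bond=0.0000
V0=0.5033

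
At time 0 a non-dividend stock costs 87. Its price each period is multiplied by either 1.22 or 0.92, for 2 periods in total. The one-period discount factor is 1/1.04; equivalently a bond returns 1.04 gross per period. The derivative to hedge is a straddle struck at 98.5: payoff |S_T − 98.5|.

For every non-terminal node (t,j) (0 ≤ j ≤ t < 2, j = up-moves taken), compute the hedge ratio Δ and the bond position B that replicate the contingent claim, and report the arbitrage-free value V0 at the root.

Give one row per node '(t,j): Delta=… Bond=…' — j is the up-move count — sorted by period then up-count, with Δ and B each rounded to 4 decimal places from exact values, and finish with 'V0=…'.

(0,0): Delta=-0.0866 Bond=20.7741
(1,0): Delta=-1.0000 Bond=94.7115
(1,1): Delta=0.9465 Bond=-88.0547
V0=13.2377

Under the risk-neutral measure, an up-move has probability p* = (R−d)/(u−d) = 0.4000 and values discount at R = 1.04.
Terminal values V(2,·): V(2,0)=24.8632, V(2,1)=0.8512, V(2,2)=30.9908
Node (1,0) S=80.0400: V=(p*·0.8512+(1−p*)·24.8632)/1.04=14.6715; Δ=(0.8512−24.8632)/(97.6488−73.6368)=-1.0000; B=V−Δ·S=94.7115
Node (1,1) S=106.1400: V=(p*·30.9908+(1−p*)·0.8512)/1.04=12.4106; Δ=(30.9908−0.8512)/(129.4908−97.6488)=0.9465; B=V−Δ·S=-88.0547
Node (0,0) S=87.0000: V=(p*·12.4106+(1−p*)·14.6715)/1.04=13.2377; Δ=(12.4106−14.6715)/(106.1400−80.0400)=-0.0866; B=V−Δ·S=20.7741
Root portfolio cost Δ·87+B reproduces V0=13.2377.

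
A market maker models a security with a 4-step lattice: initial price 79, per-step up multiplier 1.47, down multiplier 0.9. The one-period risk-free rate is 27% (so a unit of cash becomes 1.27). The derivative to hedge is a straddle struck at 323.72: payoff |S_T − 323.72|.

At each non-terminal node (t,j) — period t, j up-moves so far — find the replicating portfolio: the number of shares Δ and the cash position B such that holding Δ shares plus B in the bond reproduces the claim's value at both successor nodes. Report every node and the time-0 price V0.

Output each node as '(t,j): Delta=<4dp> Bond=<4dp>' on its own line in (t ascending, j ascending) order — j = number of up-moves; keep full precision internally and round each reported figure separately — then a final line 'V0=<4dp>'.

(0,0): Delta=-0.7321 Bond=109.4413
(1,0): Delta=-1.0000 Bond=158.0369
(1,1): Delta=-0.6435 Bond=128.6951
(2,0): Delta=-1.0000 Bond=200.7068
(2,1): Delta=-1.0000 Bond=200.7068
(2,2): Delta=-0.5255 Bond=143.3000
(3,0): Delta=-1.0000 Bond=254.8976
(3,1): Delta=-1.0000 Bond=254.8976
(3,2): Delta=-1.0000 Bond=254.8976
(3,3): Delta=-0.3684 Bond=142.5820
V0=51.6040

No-arbitrage ⇒ martingale measure with p* = (R−d)/(u−d) = 0.6491.
Terminal values V(4,·): V(4,0)=271.8881, V(4,1)=239.0612, V(4,2)=185.4440, V(4,3)=97.8692, V(4,4)=45.1696
(3,0): S=57.5910. Δ = (V_up−V_dn)/(S_up−S_dn) = (239.0612−271.8881)/(84.6588−51.8319) = -1.0000. V = [p*·239.0612 + (1−p*)·271.8881]/1.27 = 197.3066. B = V − Δ·S = 254.8976.
(3,1): S=94.0653. Δ = (V_up−V_dn)/(S_up−S_dn) = (185.4440−239.0612)/(138.2760−84.6588) = -1.0000. V = [p*·185.4440 + (1−p*)·239.0612]/1.27 = 160.8323. B = V − Δ·S = 254.8976.
(3,2): S=153.6400. Δ = (V_up−V_dn)/(S_up−S_dn) = (97.8692−185.4440)/(225.8508−138.2760) = -1.0000. V = [p*·97.8692 + (1−p*)·185.4440]/1.27 = 101.2576. B = V − Δ·S = 254.8976.
(3,3): S=250.9453. Δ = (V_up−V_dn)/(S_up−S_dn) = (45.1696−97.8692)/(368.8896−225.8508) = -0.3684. V = [p*·45.1696 + (1−p*)·97.8692]/1.27 = 50.1265. B = V − Δ·S = 142.5820.
(2,0): S=63.9900. Δ = (V_up−V_dn)/(S_up−S_dn) = (160.8323−197.3066)/(94.0653−57.5910) = -1.0000. V = [p*·160.8323 + (1−p*)·197.3066]/1.27 = 136.7168. B = V − Δ·S = 200.7068.
(2,1): S=104.5170. Δ = (V_up−V_dn)/(S_up−S_dn) = (101.2576−160.8323)/(153.6400−94.0653) = -1.0000. V = [p*·101.2576 + (1−p*)·160.8323]/1.27 = 96.1898. B = V − Δ·S = 200.7068.
(2,2): S=170.7111. Δ = (V_up−V_dn)/(S_up−S_dn) = (50.1265−101.2576)/(250.9453−153.6400) = -0.5255. V = [p*·50.1265 + (1−p*)·101.2576]/1.27 = 53.5963. B = V − Δ·S = 143.3000.
(1,0): S=71.1000. Δ = (V_up−V_dn)/(S_up−S_dn) = (96.1898−136.7168)/(104.5170−63.9900) = -1.0000. V = [p*·96.1898 + (1−p*)·136.7168]/1.27 = 86.9369. B = V − Δ·S = 158.0369.
(1,1): S=116.1300. Δ = (V_up−V_dn)/(S_up−S_dn) = (53.5963−96.1898)/(170.7111−104.5170) = -0.6435. V = [p*·53.5963 + (1−p*)·96.1898]/1.27 = 53.9696. B = V − Δ·S = 128.6951.
(0,0): S=79.0000. Δ = (V_up−V_dn)/(S_up−S_dn) = (53.9696−86.9369)/(116.1300−71.1000) = -0.7321. V = [p*·53.9696 + (1−p*)·86.9369]/1.27 = 51.6040. B = V − Δ·S = 109.4413.
Each (Δ,B) replicates both successor values, so the strategy is self-financing and V0 is arbitrage-free.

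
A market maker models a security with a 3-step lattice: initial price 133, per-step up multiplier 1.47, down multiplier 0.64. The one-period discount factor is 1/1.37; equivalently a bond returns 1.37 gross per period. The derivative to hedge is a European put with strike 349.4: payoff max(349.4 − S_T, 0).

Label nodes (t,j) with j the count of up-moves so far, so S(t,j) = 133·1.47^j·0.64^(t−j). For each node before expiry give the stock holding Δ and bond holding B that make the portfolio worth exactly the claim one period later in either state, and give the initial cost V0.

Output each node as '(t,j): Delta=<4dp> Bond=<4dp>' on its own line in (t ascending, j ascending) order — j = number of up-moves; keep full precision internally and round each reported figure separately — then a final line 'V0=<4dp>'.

The replicating-portfolio and risk-neutral prices coincide; use p* = (1.37−0.64)/(1.47−0.64) = 0.8795 for the latter.
Payoff layer (t=3): V(3,0)=314.5348, V(3,1)=269.3191, V(3,2)=165.4642, V(3,3)=0.0000
(2,0): S=54.4768. Δ = (V_up−V_dn)/(S_up−S_dn) = (269.3191−314.5348)/(80.0809−34.8652) = -1.0000. V = [p*·269.3191 + (1−p*)·314.5348]/1.37 = 200.5597. B = V − Δ·S = 255.0365.
(2,1): S=125.1264. Δ = (V_up−V_dn)/(S_up−S_dn) = (165.4642−269.3191)/(183.9358−80.0809) = -1.0000. V = [p*·165.4642 + (1−p*)·269.3191]/1.37 = 129.9101. B = V − Δ·S = 255.0365.
(2,2): S=287.3997. Δ = (V_up−V_dn)/(S_up−S_dn) = (0.0000−165.4642)/(422.4776−183.9358) = -0.6936. V = [p*·0.0000 + (1−p*)·165.4642]/1.37 = 14.5514. B = V − Δ·S = 213.9059.
(1,0): S=85.1200. Δ = (V_up−V_dn)/(S_up−S_dn) = (129.9101−200.5597)/(125.1264−54.4768) = -1.0000. V = [p*·129.9101 + (1−p*)·200.5597]/1.37 = 101.0380. B = V − Δ·S = 186.1580.
(1,1): S=195.5100. Δ = (V_up−V_dn)/(S_up−S_dn) = (14.5514−129.9101)/(287.3997−125.1264) = -0.7109. V = [p*·14.5514 + (1−p*)·129.9101]/1.37 = 20.7665. B = V − Δ·S = 159.7528.
(0,0): S=133.0000. Δ = (V_up−V_dn)/(S_up−S_dn) = (20.7665−101.0380)/(195.5100−85.1200) = -0.7272. V = [p*·20.7665 + (1−p*)·101.0380]/1.37 = 22.2173. B = V − Δ·S = 118.9301.
Each (Δ,B) replicates both successor values, so the strategy is self-financing and V0 is arbitrage-free.

(0,0): Delta=-0.7272 Bond=118.9301
(1,0): Delta=-1.0000 Bond=186.1580
(1,1): Delta=-0.7109 Bond=159.7528
(2,0): Delta=-1.0000 Bond=255.0365
(2,1): Delta=-1.0000 Bond=255.0365
(2,2): Delta=-0.6936 Bond=213.9059
V0=22.2173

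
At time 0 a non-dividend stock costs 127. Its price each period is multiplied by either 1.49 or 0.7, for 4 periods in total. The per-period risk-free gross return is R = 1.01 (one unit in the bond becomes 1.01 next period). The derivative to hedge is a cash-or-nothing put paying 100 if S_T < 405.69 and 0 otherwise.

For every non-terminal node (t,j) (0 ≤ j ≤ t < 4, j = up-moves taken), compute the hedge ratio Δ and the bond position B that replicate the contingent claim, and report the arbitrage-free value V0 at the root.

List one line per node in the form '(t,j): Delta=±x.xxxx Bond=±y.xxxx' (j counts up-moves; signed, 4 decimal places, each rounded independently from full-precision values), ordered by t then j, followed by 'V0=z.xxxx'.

Since d<R<u, set p* = (R−d)/(u−d) = 0.3924; price each node as the discounted p*-expectation of its children.
Payoff layer (t=4): V(4,0)=100.0000, V(4,1)=100.0000, V(4,2)=100.0000, V(4,3)=100.0000, V(4,4)=0.0000
  t=3,j=0: stock 43.5610 → up 64.9059 (V=100.0000), down 30.4927 (V=100.0000). Price 99.0099; hedge Δ=0.0000, bond B=99.0099.
  t=3,j=1: stock 92.7227 → up 138.1568 (V=100.0000), down 64.9059 (V=100.0000). Price 99.0099; hedge Δ=0.0000, bond B=99.0099.
  t=3,j=2: stock 197.3669 → up 294.0767 (V=100.0000), down 138.1568 (V=100.0000). Price 99.0099; hedge Δ=0.0000, bond B=99.0099.
  t=3,j=3: stock 420.1095 → up 625.9632 (V=0.0000), down 294.0767 (V=100.0000). Price 60.1579; hedge Δ=-0.3013, bond B=186.7402.
  t=2,j=0: stock 62.2300 → up 92.7227 (V=99.0099), down 43.5610 (V=99.0099). Price 98.0296; hedge Δ=0.0000, bond B=98.0296.
  t=2,j=1: stock 132.4610 → up 197.3669 (V=99.0099), down 92.7227 (V=99.0099). Price 98.0296; hedge Δ=0.0000, bond B=98.0296.
  t=2,j=2: stock 281.9527 → up 420.1095 (V=60.1579), down 197.3669 (V=99.0099). Price 82.9348; hedge Δ=-0.1744, bond B=132.1146.
  t=1,j=0: stock 88.9000 → up 132.4610 (V=98.0296), down 62.2300 (V=98.0296). Price 97.0590; hedge Δ=0.0000, bond B=97.0590.
  t=1,j=1: stock 189.2300 → up 281.9527 (V=82.9348), down 132.4610 (V=98.0296). Price 91.1944; hedge Δ=-0.1010, bond B=110.3017.
  t=0,j=0: stock 127.0000 → up 189.2300 (V=91.1944), down 88.9000 (V=97.0590). Price 93.8195; hedge Δ=-0.0585, bond B=101.2431.
Self-financing check: at every node Δ·S+B equals the discounted successor values.

(0,0): Delta=-0.0585 Bond=101.2431
(1,0): Delta=0.0000 Bond=97.0590
(1,1): Delta=-0.1010 Bond=110.3017
(2,0): Delta=0.0000 Bond=98.0296
(2,1): Delta=0.0000 Bond=98.0296
(2,2): Delta=-0.1744 Bond=132.1146
(3,0): Delta=0.0000 Bond=99.0099
(3,1): Delta=0.0000 Bond=99.0099
(3,2): Delta=0.0000 Bond=99.0099
(3,3): Delta=-0.3013 Bond=186.7402
V0=93.8195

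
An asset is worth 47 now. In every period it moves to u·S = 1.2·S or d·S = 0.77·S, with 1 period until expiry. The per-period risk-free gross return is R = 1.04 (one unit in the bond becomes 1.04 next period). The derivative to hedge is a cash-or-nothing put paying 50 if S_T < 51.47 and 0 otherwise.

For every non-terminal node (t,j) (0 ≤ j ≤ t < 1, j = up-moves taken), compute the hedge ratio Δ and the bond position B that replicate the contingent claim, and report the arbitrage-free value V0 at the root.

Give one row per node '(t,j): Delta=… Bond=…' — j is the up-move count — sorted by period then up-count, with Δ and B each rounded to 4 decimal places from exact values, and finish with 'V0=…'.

The replicating-portfolio and risk-neutral prices coincide; use p* = (1.04−0.77)/(1.2−0.77) = 0.6279 for the latter.
Terminal payoffs: V(1,0)=50.0000, V(1,1)=0.0000
(0,0): S=47.0000. Δ = (V_up−V_dn)/(S_up−S_dn) = (0.0000−50.0000)/(56.4000−36.1900) = -2.4740. V = [p*·0.0000 + (1−p*)·50.0000]/1.04 = 17.8891. B = V − Δ·S = 134.1682.
Check: Δ(0,0)·S0 + B(0,0) = 17.8891 = V0.

(0,0): Delta=-2.4740 Bond=134.1682
V0=17.8891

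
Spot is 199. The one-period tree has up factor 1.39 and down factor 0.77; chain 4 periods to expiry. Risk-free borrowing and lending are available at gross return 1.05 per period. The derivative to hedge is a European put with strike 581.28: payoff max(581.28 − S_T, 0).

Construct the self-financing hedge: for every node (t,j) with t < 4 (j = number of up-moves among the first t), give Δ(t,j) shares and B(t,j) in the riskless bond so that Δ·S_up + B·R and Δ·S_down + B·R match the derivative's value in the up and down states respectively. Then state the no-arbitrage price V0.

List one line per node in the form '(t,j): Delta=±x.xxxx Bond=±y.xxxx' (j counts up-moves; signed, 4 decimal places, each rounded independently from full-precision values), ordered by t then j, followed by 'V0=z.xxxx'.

(0,0): Delta=-0.8958 Bond=463.0132
(1,0): Delta=-1.0000 Bond=502.1315
(1,1): Delta=-0.8257 Bond=466.7745
(2,0): Delta=-1.0000 Bond=527.2381
(2,1): Delta=-1.0000 Bond=527.2381
(2,2): Delta=-0.7084 Bond=445.0330
(3,0): Delta=-1.0000 Bond=553.6000
(3,1): Delta=-1.0000 Bond=553.6000
(3,2): Delta=-1.0000 Bond=553.6000
(3,3): Delta=-0.5123 Bond=362.4731
V0=284.7504

Risk-neutral probability p* = (R−d)/(u−d) = (1.05−0.77)/(1.39−0.77) = 0.4516.
Terminal payoffs: V(4,0)=511.3254, V(4,1)=454.9984, V(4,2)=353.3171, V(4,3)=169.7626, V(4,4)=0.0000
(3,0): S=90.8501. Δ = (V_up−V_dn)/(S_up−S_dn) = (454.9984−511.3254)/(126.2816−69.9546) = -1.0000. V = [p*·454.9984 + (1−p*)·511.3254]/1.05 = 462.7499. B = V − Δ·S = 553.6000.
(3,1): S=164.0021. Δ = (V_up−V_dn)/(S_up−S_dn) = (353.3171−454.9984)/(227.9629−126.2816) = -1.0000. V = [p*·353.3171 + (1−p*)·454.9984]/1.05 = 389.5979. B = V − Δ·S = 553.6000.
(3,2): S=296.0557. Δ = (V_up−V_dn)/(S_up−S_dn) = (169.7626−353.3171)/(411.5174−227.9629) = -1.0000. V = [p*·169.7626 + (1−p*)·353.3171]/1.05 = 257.5443. B = V − Δ·S = 553.6000.
(3,3): S=534.4382. Δ = (V_up−V_dn)/(S_up−S_dn) = (0.0000−169.7626)/(742.8691−411.5174) = -0.5123. V = [p*·0.0000 + (1−p*)·169.7626]/1.05 = 88.6625. B = V − Δ·S = 362.4731.
(2,0): S=117.9871. Δ = (V_up−V_dn)/(S_up−S_dn) = (389.5979−462.7499)/(164.0021−90.8501) = -1.0000. V = [p*·389.5979 + (1−p*)·462.7499]/1.05 = 409.2510. B = V − Δ·S = 527.2381.
(2,1): S=212.9897. Δ = (V_up−V_dn)/(S_up−S_dn) = (257.5443−389.5979)/(296.0557−164.0021) = -1.0000. V = [p*·257.5443 + (1−p*)·389.5979]/1.05 = 314.2484. B = V − Δ·S = 527.2381.
(2,2): S=384.4879. Δ = (V_up−V_dn)/(S_up−S_dn) = (88.6625−257.5443)/(534.4382−296.0557) = -0.7084. V = [p*·88.6625 + (1−p*)·257.5443]/1.05 = 172.6430. B = V − Δ·S = 445.0330.
(1,0): S=153.2300. Δ = (V_up−V_dn)/(S_up−S_dn) = (314.2484−409.2510)/(212.9897−117.9871) = -1.0000. V = [p*·314.2484 + (1−p*)·409.2510]/1.05 = 348.9015. B = V − Δ·S = 502.1315.
(1,1): S=276.6100. Δ = (V_up−V_dn)/(S_up−S_dn) = (172.6430−314.2484)/(384.4879−212.9897) = -0.8257. V = [p*·172.6430 + (1−p*)·314.2484]/1.05 = 238.3786. B = V − Δ·S = 466.7745.
(0,0): S=199.0000. Δ = (V_up−V_dn)/(S_up−S_dn) = (238.3786−348.9015)/(276.6100−153.2300) = -0.8958. V = [p*·238.3786 + (1−p*)·348.9015]/1.05 = 284.7504. B = V − Δ·S = 463.0132.
Each (Δ,B) replicates both successor values, so the strategy is self-financing and V0 is arbitrage-free.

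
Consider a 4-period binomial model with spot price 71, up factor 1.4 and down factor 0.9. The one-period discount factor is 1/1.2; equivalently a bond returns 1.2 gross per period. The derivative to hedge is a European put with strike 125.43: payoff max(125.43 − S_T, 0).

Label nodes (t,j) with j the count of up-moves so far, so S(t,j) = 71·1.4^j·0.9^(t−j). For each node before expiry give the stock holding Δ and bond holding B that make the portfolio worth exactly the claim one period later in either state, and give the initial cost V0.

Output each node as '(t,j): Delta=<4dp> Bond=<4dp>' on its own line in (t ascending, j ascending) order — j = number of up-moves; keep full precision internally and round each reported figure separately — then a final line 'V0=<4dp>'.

(0,0): Delta=-0.3055 Bond=28.7065
(1,0): Delta=-0.6095 Bond=53.8700
(1,1): Delta=-0.1752 Bond=21.4998
(2,0): Delta=-1.0000 Bond=87.1042
(2,1): Delta=-0.4421 Bond=49.6705
(2,2): Delta=-0.0609 Bond=9.8859
(3,0): Delta=-1.0000 Bond=104.5250
(3,1): Delta=-1.0000 Bond=104.5250
(3,2): Delta=-0.2030 Bond=29.6576
(3,3): Delta=0.0000 Bond=0.0000
V0=7.0153

No-arbitrage ⇒ martingale measure with p* = (R−d)/(u−d) = 0.6000.
Terminal values V(4,·): V(4,0)=78.8469, V(4,1)=52.9674, V(4,2)=12.7104, V(4,3)=0.0000, V(4,4)=0.0000
  t=3,j=0: stock 51.7590 → up 72.4626 (V=52.9674), down 46.5831 (V=78.8469). Price 52.7660; hedge Δ=-1.0000, bond B=104.5250.
  t=3,j=1: stock 80.5140 → up 112.7196 (V=12.7104), down 72.4626 (V=52.9674). Price 24.0110; hedge Δ=-1.0000, bond B=104.5250.
  t=3,j=2: stock 125.2440 → up 175.3416 (V=0.0000), down 112.7196 (V=12.7104). Price 4.2368; hedge Δ=-0.2030, bond B=29.6576.
  t=3,j=3: stock 194.8240 → up 272.7536 (V=0.0000), down 175.3416 (V=0.0000). Price 0.0000; hedge Δ=0.0000, bond B=0.0000.
  t=2,j=0: stock 57.5100 → up 80.5140 (V=24.0110), down 51.7590 (V=52.7660). Price 29.5942; hedge Δ=-1.0000, bond B=87.1042.
  t=2,j=1: stock 89.4600 → up 125.2440 (V=4.2368), down 80.5140 (V=24.0110). Price 10.1221; hedge Δ=-0.4421, bond B=49.6705.
  t=2,j=2: stock 139.1600 → up 194.8240 (V=0.0000), down 125.2440 (V=4.2368). Price 1.4123; hedge Δ=-0.0609, bond B=9.8859.
  t=1,j=0: stock 63.9000 → up 89.4600 (V=10.1221), down 57.5100 (V=29.5942). Price 14.9258; hedge Δ=-0.6095, bond B=53.8700.
  t=1,j=1: stock 99.4000 → up 139.1600 (V=1.4123), down 89.4600 (V=10.1221). Price 4.0802; hedge Δ=-0.1752, bond B=21.4998.
  t=0,j=0: stock 71.0000 → up 99.4000 (V=4.0802), down 63.9000 (V=14.9258). Price 7.0153; hedge Δ=-0.3055, bond B=28.7065.
Check: Δ(0,0)·S0 + B(0,0) = 7.0153 = V0.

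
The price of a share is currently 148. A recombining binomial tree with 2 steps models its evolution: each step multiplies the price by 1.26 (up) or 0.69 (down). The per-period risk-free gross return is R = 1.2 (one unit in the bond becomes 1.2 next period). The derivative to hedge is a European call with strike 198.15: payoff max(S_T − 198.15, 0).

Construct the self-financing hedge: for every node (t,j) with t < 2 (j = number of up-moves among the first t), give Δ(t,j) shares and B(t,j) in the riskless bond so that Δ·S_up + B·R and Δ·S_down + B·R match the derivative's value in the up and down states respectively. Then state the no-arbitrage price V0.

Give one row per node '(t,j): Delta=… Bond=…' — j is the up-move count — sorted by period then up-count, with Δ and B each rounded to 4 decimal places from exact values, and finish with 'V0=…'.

(0,0): Delta=0.3254 Bond=-27.6904
(1,0): Delta=0.0000 Bond=0.0000
(1,1): Delta=0.3464 Bond=-37.1377
V0=20.4668

Under the risk-neutral measure, an up-move has probability p* = (R−d)/(u−d) = 0.8947 and values discount at R = 1.2.
Terminal values V(2,·): V(2,0)=0.0000, V(2,1)=0.0000, V(2,2)=36.8148
Node (1,0) S=102.1200: V=(p*·0.0000+(1−p*)·0.0000)/1.2=0.0000; Δ=(0.0000−0.0000)/(128.6712−70.4628)=0.0000; B=V−Δ·S=0.0000
Node (1,1) S=186.4800: V=(p*·36.8148+(1−p*)·0.0000)/1.2=27.4496; Δ=(36.8148−0.0000)/(234.9648−128.6712)=0.3464; B=V−Δ·S=-37.1377
Node (0,0) S=148.0000: V=(p*·27.4496+(1−p*)·0.0000)/1.2=20.4668; Δ=(27.4496−0.0000)/(186.4800−102.1200)=0.3254; B=V−Δ·S=-27.6904
Check: Δ(0,0)·S0 + B(0,0) = 20.4668 = V0.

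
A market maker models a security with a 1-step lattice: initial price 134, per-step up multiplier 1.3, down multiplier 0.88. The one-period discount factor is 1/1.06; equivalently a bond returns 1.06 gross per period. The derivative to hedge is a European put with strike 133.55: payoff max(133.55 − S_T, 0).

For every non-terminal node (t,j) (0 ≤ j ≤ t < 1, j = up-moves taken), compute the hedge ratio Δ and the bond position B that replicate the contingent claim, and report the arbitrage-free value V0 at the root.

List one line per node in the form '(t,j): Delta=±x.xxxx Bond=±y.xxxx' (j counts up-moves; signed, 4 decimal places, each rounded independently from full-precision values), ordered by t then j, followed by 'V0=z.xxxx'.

Risk-neutral probability p* = (R−d)/(u−d) = (1.06−0.88)/(1.3−0.88) = 0.4286.
Terminal values V(1,·): V(1,0)=15.6300, V(1,1)=0.0000
Node (0,0) S=134.0000: V=(p*·0.0000+(1−p*)·15.6300)/1.06=8.4259; Δ=(0.0000−15.6300)/(174.2000−117.9200)=-0.2777; B=V−Δ·S=45.6402
Check: Δ(0,0)·S0 + B(0,0) = 8.4259 = V0.

(0,0): Delta=-0.2777 Bond=45.6402
V0=8.4259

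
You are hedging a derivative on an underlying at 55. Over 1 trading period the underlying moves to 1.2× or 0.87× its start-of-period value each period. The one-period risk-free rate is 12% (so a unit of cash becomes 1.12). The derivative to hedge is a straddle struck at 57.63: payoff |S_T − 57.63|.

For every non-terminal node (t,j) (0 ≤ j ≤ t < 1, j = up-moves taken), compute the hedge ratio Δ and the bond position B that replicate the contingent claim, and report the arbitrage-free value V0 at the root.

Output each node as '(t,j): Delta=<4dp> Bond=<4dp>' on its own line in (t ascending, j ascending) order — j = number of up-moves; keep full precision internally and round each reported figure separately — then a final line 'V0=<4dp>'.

Since d<R<u, set p* = (R−d)/(u−d) = 0.7576; price each node as the discounted p*-expectation of its children.
Payoff layer (t=1): V(1,0)=9.7800, V(1,1)=8.3700
Node (0,0) S=55.0000: V=(p*·8.3700+(1−p*)·9.7800)/1.12=7.7784; Δ=(8.3700−9.7800)/(66.0000−47.8500)=-0.0777; B=V−Δ·S=12.0511
The time-0 hedge costs 7.7784, which is the no-arbitrage price.

(0,0): Delta=-0.0777 Bond=12.0511
V0=7.7784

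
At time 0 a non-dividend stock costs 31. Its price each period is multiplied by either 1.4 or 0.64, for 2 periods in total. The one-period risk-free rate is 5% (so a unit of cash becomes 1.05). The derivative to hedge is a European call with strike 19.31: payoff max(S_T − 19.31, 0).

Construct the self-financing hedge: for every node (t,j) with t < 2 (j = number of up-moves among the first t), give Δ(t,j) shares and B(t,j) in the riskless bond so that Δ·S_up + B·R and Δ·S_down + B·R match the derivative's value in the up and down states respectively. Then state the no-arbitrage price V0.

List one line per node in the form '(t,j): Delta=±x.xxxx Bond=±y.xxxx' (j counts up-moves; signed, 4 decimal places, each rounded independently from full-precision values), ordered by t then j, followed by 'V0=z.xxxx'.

(0,0): Delta=0.8769 Bond=-12.4267
(1,0): Delta=0.5615 Bond=-6.7898
(1,1): Delta=1.0000 Bond=-18.3905
V0=14.7573

The replicating-portfolio and risk-neutral prices coincide; use p* = (1.05−0.64)/(1.4−0.64) = 0.5395 for the latter.
At expiry t=2: V(2,0)=0.0000, V(2,1)=8.4660, V(2,2)=41.4500
(1,0): S=19.8400. Δ = (V_up−V_dn)/(S_up−S_dn) = (8.4660−0.0000)/(27.7760−12.6976) = 0.5615. V = [p*·8.4660 + (1−p*)·0.0000]/1.05 = 4.3497. B = V − Δ·S = -6.7898.
(1,1): S=43.4000. Δ = (V_up−V_dn)/(S_up−S_dn) = (41.4500−8.4660)/(60.7600−27.7760) = 1.0000. V = [p*·41.4500 + (1−p*)·8.4660]/1.05 = 25.0095. B = V − Δ·S = -18.3905.
(0,0): S=31.0000. Δ = (V_up−V_dn)/(S_up−S_dn) = (25.0095−4.3497)/(43.4000−19.8400) = 0.8769. V = [p*·25.0095 + (1−p*)·4.3497]/1.05 = 14.7573. B = V − Δ·S = -12.4267.
The time-0 hedge costs 14.7573, which is the no-arbitrage price.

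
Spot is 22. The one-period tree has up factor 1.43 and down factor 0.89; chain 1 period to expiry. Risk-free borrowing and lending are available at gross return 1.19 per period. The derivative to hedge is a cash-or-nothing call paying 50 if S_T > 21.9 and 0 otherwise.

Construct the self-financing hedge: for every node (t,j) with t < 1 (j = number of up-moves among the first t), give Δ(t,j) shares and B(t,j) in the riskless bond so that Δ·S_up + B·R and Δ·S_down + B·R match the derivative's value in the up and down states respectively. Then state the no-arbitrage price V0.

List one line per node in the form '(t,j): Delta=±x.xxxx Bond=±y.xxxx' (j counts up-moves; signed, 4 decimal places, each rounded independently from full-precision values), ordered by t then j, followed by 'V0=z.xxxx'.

(0,0): Delta=4.2088 Bond=-69.2499
V0=23.3427

Since d<R<u, set p* = (R−d)/(u−d) = 0.5556; price each node as the discounted p*-expectation of its children.
Payoff layer (t=1): V(1,0)=0.0000, V(1,1)=50.0000
(0,0): S=22.0000. Δ = (V_up−V_dn)/(S_up−S_dn) = (50.0000−0.0000)/(31.4600−19.5800) = 4.2088. V = [p*·50.0000 + (1−p*)·0.0000]/1.19 = 23.3427. B = V − Δ·S = -69.2499.
Check: Δ(0,0)·S0 + B(0,0) = 23.3427 = V0.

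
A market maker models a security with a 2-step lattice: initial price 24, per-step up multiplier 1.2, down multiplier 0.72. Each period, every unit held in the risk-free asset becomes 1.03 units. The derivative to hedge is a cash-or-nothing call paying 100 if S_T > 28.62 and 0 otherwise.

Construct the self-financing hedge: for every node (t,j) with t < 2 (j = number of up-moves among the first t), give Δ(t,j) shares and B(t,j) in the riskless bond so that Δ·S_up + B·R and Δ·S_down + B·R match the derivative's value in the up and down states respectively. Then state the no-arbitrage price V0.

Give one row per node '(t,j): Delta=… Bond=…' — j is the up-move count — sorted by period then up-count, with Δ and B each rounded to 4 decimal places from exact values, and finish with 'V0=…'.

(0,0): Delta=5.4429 Bond=-91.3140
(1,0): Delta=0.0000 Bond=0.0000
(1,1): Delta=7.2338 Bond=-145.6311
V0=39.3157

Risk-neutral probability p* = (R−d)/(u−d) = (1.03−0.72)/(1.2−0.72) = 0.6458.
Payoff layer (t=2): V(2,0)=0.0000, V(2,1)=0.0000, V(2,2)=100.0000
  t=1,j=0: stock 17.2800 → up 20.7360 (V=0.0000), down 12.4416 (V=0.0000). Price 0.0000; hedge Δ=0.0000, bond B=0.0000.
  t=1,j=1: stock 28.8000 → up 34.5600 (V=100.0000), down 20.7360 (V=0.0000). Price 62.7023; hedge Δ=7.2338, bond B=-145.6311.
  t=0,j=0: stock 24.0000 → up 28.8000 (V=62.7023), down 17.2800 (V=0.0000). Price 39.3157; hedge Δ=5.4429, bond B=-91.3140.
Check: Δ(0,0)·S0 + B(0,0) = 39.3157 = V0.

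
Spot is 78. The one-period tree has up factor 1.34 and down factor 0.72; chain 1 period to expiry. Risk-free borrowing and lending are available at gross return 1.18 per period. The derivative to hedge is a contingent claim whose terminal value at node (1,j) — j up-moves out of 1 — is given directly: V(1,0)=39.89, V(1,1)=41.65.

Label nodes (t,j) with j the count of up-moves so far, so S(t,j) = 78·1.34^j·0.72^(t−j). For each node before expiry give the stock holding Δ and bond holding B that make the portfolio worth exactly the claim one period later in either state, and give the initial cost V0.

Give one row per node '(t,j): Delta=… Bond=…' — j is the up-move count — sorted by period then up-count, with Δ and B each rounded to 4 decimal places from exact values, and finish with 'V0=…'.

(0,0): Delta=0.0364 Bond=32.0730
V0=34.9117

Under the risk-neutral measure, an up-move has probability p* = (R−d)/(u−d) = 0.7419 and values discount at R = 1.18.
Terminal payoffs: V(1,0)=39.8900, V(1,1)=41.6500
  t=0,j=0: stock 78.0000 → up 104.5200 (V=41.6500), down 56.1600 (V=39.8900). Price 34.9117; hedge Δ=0.0364, bond B=32.0730.
The time-0 hedge costs 34.9117, which is the no-arbitrage price.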